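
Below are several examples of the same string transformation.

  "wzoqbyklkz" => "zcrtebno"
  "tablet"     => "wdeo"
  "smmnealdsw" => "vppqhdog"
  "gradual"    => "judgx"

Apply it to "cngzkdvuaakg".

fqjcngyxdd

The transformation: delete the last 2 characters, then shift every letter 3 places forward in the alphabet (wrapping around).
Doing the same to "cngzkdvuaakg": "fqjcngyxdd".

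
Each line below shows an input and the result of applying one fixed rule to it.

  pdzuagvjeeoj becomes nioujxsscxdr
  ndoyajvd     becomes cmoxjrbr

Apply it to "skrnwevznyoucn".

In each case the input is transformed by: move the first 2 characters to the end (rotate left by 2), then shift every letter 12 places backward in the alphabet (wrapping around).
"skrnwevznyoucn" → "rnwevznyoucnsk" → "fbksjnbmciqbgy".

fbksjnbmciqbgy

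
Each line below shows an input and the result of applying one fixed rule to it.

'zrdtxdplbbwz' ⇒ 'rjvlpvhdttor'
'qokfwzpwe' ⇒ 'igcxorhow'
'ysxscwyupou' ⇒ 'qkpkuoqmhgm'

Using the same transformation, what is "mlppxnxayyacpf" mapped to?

Looking at the pairs, the operation is to shift every letter 8 places backward in the alphabet (wrapping around).
For "mlppxnxayyacpf" the result is "edhhpfpsqqsuhx".

edhhpfpsqqsuhx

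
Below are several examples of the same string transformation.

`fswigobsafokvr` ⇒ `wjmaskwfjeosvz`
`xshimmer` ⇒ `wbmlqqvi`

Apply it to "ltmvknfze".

xpzqrodji

What's happening: shift every letter 4 places forward in the alphabet (wrapping around), then swap each adjacent pair of characters (1↔2, 3↔4, ...).
Starting from "ltmvknfze": after the first operation, "pxqzorjdi"; after the second, "xpzqrodji".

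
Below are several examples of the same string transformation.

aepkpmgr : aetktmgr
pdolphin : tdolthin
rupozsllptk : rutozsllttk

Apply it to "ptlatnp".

ttlatnt

Rule — replace every "p" with "t".
So "ptlatnp" becomes "ttlatnt".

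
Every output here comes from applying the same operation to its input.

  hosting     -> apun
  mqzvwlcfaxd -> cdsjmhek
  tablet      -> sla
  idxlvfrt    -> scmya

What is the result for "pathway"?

odhf

The pattern: delete the first 3 characters, then shift every letter 7 places forward in the alphabet (wrapping around).
"pathway" → "hway" → "odhf".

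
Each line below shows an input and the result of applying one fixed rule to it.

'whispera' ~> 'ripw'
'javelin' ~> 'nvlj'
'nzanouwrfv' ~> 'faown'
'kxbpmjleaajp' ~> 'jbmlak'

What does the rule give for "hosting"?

gsih

The transformation: keep every other character starting from the first (positions 1st, 3rd, 5th, ...), then swap the first and last characters.
Starting from "hosting": after the first operation, "hsig"; after the second, "gsih".
(Check on "nzanouwrfv": → "naowf" → "faown" ✓)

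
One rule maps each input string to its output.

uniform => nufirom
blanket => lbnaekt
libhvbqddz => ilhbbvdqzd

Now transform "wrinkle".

rwnilke

Each output is the input with this applied: swap each adjacent pair of characters (1↔2, 3↔4, ...).
For "wrinkle" the result is "rwnilke".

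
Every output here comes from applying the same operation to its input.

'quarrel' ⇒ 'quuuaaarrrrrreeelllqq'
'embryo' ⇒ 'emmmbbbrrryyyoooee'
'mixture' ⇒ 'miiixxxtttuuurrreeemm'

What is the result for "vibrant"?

The rule is to repeat every character 3 times, then move the first 2 characters to the end (rotate left by 2).
For "vibrant", step one produces "vvviiibbbrrraaannnttt"; step two turns that into "viiibbbrrraaannntttvv".

viiibbbrrraaannntttvv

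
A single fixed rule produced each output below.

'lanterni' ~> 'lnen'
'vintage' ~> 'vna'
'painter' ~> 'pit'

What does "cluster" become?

cut

The pattern: swap each adjacent pair of characters (1↔2, 3↔4, ...), then keep every other character starting from the second (positions 2nd, 4th, 6th, ...).
Doing the same to "cluster": "cut".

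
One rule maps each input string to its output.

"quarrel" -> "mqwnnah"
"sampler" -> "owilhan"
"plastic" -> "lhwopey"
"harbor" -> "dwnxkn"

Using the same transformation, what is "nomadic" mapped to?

The transformation: shift every letter 4 places backward in the alphabet (wrapping around).
Doing the same to "nomadic": "jkiwzey".

jkiwzey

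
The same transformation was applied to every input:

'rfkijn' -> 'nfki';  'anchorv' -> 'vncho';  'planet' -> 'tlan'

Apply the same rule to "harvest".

tarve

In each case the input is transformed by: swap the first and last characters, then delete the last 2 characters.
Starting from "harvest": after the first operation, "tarvesh"; after the second, "tarve".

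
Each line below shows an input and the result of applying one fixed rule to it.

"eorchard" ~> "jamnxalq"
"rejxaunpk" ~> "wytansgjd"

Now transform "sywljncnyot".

hxcbhfuswlw

Each output is the input with this applied: shift every letter 9 places forward in the alphabet (wrapping around), then move the last 3 characters to the front (rotate right by 3).
Starting from "sywljncnyot": after the first operation, "bhfuswlwhxc"; after the second, "hxcbhfuswlw".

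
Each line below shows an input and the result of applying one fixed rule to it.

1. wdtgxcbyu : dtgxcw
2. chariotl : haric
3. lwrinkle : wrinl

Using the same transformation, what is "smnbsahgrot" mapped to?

Looking at the pairs, the operation is to delete the last 3 characters, then move the first character to the end.
On "smnbsahgrot" that produces "mnbsahgs".

mnbsahgs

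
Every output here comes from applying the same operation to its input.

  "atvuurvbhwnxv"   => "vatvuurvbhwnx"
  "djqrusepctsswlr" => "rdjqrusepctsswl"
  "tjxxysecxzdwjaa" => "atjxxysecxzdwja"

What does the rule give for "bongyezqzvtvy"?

ybongyezqzvtv

The transformation: move the last character to the front.
On "bongyezqzvtvy" that produces "ybongyezqzvtv".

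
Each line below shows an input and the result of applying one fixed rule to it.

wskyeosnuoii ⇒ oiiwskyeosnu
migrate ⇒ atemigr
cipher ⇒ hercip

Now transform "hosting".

The transformation: move the last 3 characters to the front (rotate right by 3).
So "hosting" becomes "inghost".

inghost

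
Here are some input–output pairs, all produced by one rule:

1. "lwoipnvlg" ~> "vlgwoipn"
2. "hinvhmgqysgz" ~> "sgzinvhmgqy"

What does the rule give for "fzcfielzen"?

The pattern: delete the first character, then move the last 3 characters to the front (rotate right by 3).
For "fzcfielzen", step one produces "zcfielzen"; step two turns that into "zenzcfiel".

zenzcfiel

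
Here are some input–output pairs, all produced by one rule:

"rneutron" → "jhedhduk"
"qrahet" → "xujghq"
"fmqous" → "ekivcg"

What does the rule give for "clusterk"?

juhasbki

The transformation: swap the front and back halves of the string, then shift every letter 10 places backward in the alphabet (wrapping around).
For "clusterk" the result is "juhasbki".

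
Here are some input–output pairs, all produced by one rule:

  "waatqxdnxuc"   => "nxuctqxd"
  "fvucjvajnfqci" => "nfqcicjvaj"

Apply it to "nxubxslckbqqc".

kbqqcbxslc

What's happening: delete the first 3 characters, then swap the front and back halves of the string.
For "nxubxslckbqqc" the result is "kbqqcbxslc".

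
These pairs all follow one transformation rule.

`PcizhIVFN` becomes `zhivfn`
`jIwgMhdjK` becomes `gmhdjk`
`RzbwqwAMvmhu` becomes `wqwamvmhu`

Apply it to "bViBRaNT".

brant

The pattern: delete the first 3 characters, then convert every letter to lowercase.
Working it through for "bViBRaNT": intermediate "BRaNT", final "brant".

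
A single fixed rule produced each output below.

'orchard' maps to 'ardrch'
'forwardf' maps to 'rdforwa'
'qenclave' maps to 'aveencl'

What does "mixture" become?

ureixt

Looking at the pairs, the operation is to delete the first character, then move the last 3 characters to the front (rotate right by 3).
For "mixture", step one produces "ixture"; step two turns that into "ureixt".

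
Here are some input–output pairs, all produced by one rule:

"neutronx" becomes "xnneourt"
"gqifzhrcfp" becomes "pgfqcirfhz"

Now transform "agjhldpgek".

Looking at the pairs, the operation is to take characters alternately from the front and the back (1st, last, 2nd, 2nd-last, ...), then swap each adjacent pair of characters (1↔2, 3↔4, ...).
Starting from "agjhldpgek": after the first operation, "akgejghpld"; after the second, "kaeggjphdl".

kaeggjphdl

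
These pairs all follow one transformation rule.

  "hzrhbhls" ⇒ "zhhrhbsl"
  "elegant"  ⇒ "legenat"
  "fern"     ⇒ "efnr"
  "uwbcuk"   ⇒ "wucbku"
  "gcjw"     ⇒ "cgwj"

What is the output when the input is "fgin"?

gfni

In each case the input is transformed by: swap each adjacent pair of characters (1↔2, 3↔4, ...).
Doing the same to "fgin": "gfni".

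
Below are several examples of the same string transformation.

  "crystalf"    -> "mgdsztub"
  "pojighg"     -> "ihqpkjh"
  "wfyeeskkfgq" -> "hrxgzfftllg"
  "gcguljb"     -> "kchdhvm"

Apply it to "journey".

Rule — shift every letter 1 place forward in the alphabet (wrapping around), then move the last 2 characters to the front (rotate right by 2).
Working it through for "journey": intermediate "kpvsofz", final "fzkpvso".

fzkpvso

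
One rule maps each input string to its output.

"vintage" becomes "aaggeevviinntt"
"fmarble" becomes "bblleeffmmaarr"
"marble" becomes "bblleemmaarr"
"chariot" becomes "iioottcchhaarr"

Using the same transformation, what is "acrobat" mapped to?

Each output is the input with this applied: move the last 3 characters to the front (rotate right by 3), then double every character.
Working it through for "acrobat": intermediate "batacro", final "bbaattaaccrroo".

bbaattaaccrroo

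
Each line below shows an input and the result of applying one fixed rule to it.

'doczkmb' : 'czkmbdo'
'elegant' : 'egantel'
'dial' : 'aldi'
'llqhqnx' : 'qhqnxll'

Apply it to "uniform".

iformun

In each case the input is transformed by: move the first 2 characters to the end (rotate left by 2).
On "uniform" that produces "iformun".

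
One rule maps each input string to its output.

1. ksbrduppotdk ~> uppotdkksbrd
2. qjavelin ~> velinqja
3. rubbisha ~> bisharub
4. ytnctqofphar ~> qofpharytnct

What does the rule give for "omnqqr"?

nqqrom

In each case the input is transformed by: move the last character to the front, then swap the front and back halves of the string.
Applying that to "omnqqr" gives "nqqrom".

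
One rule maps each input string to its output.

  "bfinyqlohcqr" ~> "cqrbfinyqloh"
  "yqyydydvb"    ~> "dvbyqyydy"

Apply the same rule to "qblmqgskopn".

opnqblmqgsk

The transformation: move the last 3 characters to the front (rotate right by 3).
"qblmqgskopn" → "opnqblmqgsk".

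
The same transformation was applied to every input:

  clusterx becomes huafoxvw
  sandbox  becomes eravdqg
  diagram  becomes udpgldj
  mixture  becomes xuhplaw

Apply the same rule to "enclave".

What's happening: move the last 3 characters to the front (rotate right by 3), then shift every letter 3 places forward in the alphabet (wrapping around).
Working it through for "enclave": intermediate "aveencl", final "dyhhqfo".

dyhhqfo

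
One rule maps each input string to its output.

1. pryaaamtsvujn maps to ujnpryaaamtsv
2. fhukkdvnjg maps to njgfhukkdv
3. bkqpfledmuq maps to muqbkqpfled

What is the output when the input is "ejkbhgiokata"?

Each output is the input with this applied: move the last 3 characters to the front (rotate right by 3).
So "ejkbhgiokata" becomes "ataejkbhgiok".

ataejkbhgiok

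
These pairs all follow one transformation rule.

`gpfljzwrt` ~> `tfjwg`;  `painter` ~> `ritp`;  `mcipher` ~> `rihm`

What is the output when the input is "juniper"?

The pattern: keep every other character starting from the first (positions 1st, 3rd, 5th, ...), then swap the first and last characters.
Starting from "juniper": after the first operation, "jnpr"; after the second, "rnpj".

rnpj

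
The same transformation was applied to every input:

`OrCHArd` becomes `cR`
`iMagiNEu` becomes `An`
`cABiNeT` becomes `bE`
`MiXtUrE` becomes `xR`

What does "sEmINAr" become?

Each output is the input with this applied: keep one character in every 3, starting at position 3 (positions 3rd, 6th, 9th, ...), then flip the case of every letter.
"sEmINAr" → "Ma".

Ma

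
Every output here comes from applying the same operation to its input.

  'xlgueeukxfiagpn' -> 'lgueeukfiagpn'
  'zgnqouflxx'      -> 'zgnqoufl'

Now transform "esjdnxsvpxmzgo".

The rule is to remove every "x".
So "esjdnxsvpxmzgo" becomes "esjdnsvpmzgo".

esjdnsvpmzgo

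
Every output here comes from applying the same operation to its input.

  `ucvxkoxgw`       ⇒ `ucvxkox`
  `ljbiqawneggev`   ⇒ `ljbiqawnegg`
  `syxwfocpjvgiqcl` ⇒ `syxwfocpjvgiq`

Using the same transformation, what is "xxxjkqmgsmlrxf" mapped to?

Each output is the input with this applied: delete the last 2 characters.
For "xxxjkqmgsmlrxf" the result is "xxxjkqmgsmlr".

xxxjkqmgsmlr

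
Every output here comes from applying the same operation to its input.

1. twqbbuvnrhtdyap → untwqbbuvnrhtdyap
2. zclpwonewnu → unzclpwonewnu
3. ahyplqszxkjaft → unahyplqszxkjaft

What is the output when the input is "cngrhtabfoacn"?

uncngrhtabfoacn

The pattern: prepend "un".
"cngrhtabfoacn" → "uncngrhtabfoacn".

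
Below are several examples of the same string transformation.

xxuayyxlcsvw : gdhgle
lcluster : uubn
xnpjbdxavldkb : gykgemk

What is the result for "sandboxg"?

bwkg

Rule — keep every other character starting from the first (positions 1st, 3rd, 5th, ...), then shift every letter 9 places forward in the alphabet (wrapping around).
On "sandboxg": the first step gives "snbx", and the second then gives "bwkg".
(Check on "xnpjbdxavldkb": → "xpbxvdb" → "gykgemk" ✓)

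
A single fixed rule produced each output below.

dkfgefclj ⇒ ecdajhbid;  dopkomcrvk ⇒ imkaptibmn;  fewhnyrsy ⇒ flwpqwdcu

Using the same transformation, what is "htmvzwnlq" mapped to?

The transformation: move the first 3 characters to the end (rotate left by 3), then shift every letter 2 places backward in the alphabet (wrapping around).
On "htmvzwnlq": the first step gives "vzwnlqhtm", and the second then gives "txuljofrk".
(Check on "dopkomcrvk": → "komcrvkdop" → "imkaptibmn" ✓)

txuljofrk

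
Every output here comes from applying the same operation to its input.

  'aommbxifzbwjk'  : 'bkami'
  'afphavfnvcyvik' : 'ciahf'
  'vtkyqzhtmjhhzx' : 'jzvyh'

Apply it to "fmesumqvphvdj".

hjfsq

Each output is the input with this applied: keep one character in every 3, starting at position 1 (positions 1st, 4th, 7th, ...), then move the first 3 characters to the end (rotate left by 3).
For "fmesumqvphvdj", step one produces "fsqhj"; step two turns that into "hjfsq".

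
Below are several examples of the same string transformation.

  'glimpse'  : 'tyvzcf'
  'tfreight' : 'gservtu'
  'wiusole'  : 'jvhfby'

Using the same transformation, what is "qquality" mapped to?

ddhnyvg

Each output is the input with this applied: delete the last character, then shift every letter 13 places forward in the alphabet (wrapping around) — i.e. ROT13.
Working it through for "qquality": intermediate "qqualit", final "ddhnyvg".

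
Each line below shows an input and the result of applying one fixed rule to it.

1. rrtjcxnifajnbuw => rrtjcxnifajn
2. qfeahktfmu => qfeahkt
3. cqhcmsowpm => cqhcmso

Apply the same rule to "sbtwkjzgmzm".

sbtwkjzg

The transformation: delete the last 3 characters.
Applying that to "sbtwkjzgmzm" gives "sbtwkjzg".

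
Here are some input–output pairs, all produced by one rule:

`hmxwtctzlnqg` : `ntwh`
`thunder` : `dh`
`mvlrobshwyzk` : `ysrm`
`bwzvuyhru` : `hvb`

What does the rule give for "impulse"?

lm

The pattern: reverse the string, then keep one character in every 3, starting at position 3 (positions 3rd, 6th, 9th, ...).
Working it through for "impulse": intermediate "eslupmi", final "lm".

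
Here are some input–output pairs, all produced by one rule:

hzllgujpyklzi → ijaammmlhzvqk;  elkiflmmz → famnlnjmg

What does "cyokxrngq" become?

drzhpolsy

The transformation: take characters alternately from the front and the back (1st, last, 2nd, 2nd-last, ...), then shift every letter 1 place forward in the alphabet (wrapping around).
Working it through for "cyokxrngq": intermediate "cqygonkrx", final "drzhpolsy".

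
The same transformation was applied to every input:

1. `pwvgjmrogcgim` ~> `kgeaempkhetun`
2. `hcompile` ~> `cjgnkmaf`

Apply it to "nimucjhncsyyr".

Rule — reverse the string, then shift every letter 2 places backward in the alphabet (wrapping around).
"nimucjhncsyyr" → "ryyscnhjcumin" → "pwwqalfhaskgl".

pwwqalfhaskgl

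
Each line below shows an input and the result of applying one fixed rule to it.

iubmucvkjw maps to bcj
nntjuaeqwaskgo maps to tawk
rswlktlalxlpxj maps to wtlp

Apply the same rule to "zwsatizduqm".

siu

The rule is to keep one character in every 3, starting at position 3 (positions 3rd, 6th, 9th, ...).
For "zwsatizduqm" the result is "siu".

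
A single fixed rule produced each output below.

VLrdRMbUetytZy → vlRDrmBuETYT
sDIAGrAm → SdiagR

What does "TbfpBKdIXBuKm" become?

The pattern: delete the last 2 characters, then flip the case of every letter.
On "TbfpBKdIXBuKm": the first step gives "TbfpBKdIXBu", and the second then gives "tBFPbkDixbU".

tBFPbkDixbU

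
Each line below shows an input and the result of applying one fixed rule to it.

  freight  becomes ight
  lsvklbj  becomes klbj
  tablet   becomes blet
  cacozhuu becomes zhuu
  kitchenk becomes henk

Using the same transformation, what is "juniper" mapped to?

In each case the input is transformed by: keep only the last 4 characters.
For "juniper" the result is "iper".

iper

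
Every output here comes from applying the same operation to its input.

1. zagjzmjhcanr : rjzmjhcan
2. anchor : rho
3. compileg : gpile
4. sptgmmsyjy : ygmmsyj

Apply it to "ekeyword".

Rule — delete the first 3 characters, then move the last character to the front.
Starting from "ekeyword": after the first operation, "yword"; after the second, "dywor".
(Check on "anchor": → "hor" → "rho" ✓)

dywor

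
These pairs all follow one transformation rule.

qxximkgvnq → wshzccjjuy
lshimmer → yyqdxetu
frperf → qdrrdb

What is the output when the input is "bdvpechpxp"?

The pattern: shift every letter 12 places forward in the alphabet (wrapping around), then swap the front and back halves of the string.
Starting from "bdvpechpxp": after the first operation, "nphbqotbjb"; after the second, "otbjbnphbq".
(Check on "qxximkgvnq": → "cjjuywshzc" → "wshzccjjuy" ✓)

otbjbnphbq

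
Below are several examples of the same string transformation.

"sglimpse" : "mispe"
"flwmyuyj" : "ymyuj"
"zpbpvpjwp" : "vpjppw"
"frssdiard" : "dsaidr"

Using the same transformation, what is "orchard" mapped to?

ahdr

The pattern: delete the first 3 characters, then swap each adjacent pair of characters (1↔2, 3↔4, ...).
Applying both steps to "orchard": "hard", then "ahdr".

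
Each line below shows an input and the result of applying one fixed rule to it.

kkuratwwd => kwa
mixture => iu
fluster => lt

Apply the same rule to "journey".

The transformation: take characters alternately from the front and the back (1st, last, 2nd, 2nd-last, ...), then keep one character in every 3, starting at position 3 (positions 3rd, 6th, 9th, ...).
So "journey" becomes "on".

on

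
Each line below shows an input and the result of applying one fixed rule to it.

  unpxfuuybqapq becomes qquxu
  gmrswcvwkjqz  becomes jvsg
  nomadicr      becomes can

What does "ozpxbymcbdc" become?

Looking at the pairs, the operation is to keep one character in every 3, starting at position 1 (positions 1st, 4th, 7th, ...), then reverse the string.
On "ozpxbymcbdc": the first step gives "oxmd", and the second then gives "dmxo".

dmxo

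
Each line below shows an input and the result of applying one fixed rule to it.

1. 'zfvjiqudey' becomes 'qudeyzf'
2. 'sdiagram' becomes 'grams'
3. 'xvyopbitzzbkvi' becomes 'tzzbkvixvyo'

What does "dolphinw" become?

What's happening: swap the front and back halves of the string, then delete the last 3 characters.
So "dolphinw" becomes "hinwd".

hinwd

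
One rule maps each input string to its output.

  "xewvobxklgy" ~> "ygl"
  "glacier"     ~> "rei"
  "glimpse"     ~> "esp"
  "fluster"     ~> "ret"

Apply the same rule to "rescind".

Each output is the input with this applied: reverse the string, then keep only the first 3 characters.
"rescind" → "dnicser" → "dni".

dni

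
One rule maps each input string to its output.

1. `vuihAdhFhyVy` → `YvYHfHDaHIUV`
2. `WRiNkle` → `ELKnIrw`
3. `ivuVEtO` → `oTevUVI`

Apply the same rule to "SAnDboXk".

KxOBdNas

The rule is to flip the case of every letter, then reverse the string.
"SAnDboXk" → "saNdBOxK" → "KxOBdNas".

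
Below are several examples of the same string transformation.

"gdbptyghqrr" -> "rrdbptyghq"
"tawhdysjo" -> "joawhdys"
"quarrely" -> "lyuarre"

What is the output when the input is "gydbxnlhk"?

hkydbxnl

The rule is to delete the first character, then move the last 2 characters to the front (rotate right by 2).
Doing the same to "gydbxnlhk": "hkydbxnl".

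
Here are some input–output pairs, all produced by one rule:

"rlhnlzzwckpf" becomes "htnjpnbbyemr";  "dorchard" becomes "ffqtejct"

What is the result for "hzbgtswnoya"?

The transformation: shift every letter 2 places forward in the alphabet (wrapping around), then move the last character to the front.
Applying both steps to "hzbgtswnoya": "jbdivuypqac", then "cjbdivuypqa".

cjbdivuypqa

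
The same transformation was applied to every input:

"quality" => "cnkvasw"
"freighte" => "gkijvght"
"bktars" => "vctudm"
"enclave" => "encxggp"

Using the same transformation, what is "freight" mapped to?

Looking at the pairs, the operation is to move the first 2 characters to the end (rotate left by 2), then shift every letter 2 places forward in the alphabet (wrapping around).
On "freight" that produces "gkijvht".
(Check on "freighte": → "eightefr" → "gkijvght" ✓)

gkijvht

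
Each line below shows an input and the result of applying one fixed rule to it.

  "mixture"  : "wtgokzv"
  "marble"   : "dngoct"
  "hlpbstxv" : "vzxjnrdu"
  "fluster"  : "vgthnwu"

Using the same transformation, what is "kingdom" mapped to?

fqomkpi

The pattern: shift every letter 2 places forward in the alphabet (wrapping around), then move the last 3 characters to the front (rotate right by 3).
On "kingdom": the first step gives "mkpifqo", and the second then gives "fqomkpi".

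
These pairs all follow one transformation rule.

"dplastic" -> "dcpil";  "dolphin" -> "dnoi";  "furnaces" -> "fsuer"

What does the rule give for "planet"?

ptl

The rule is to take characters alternately from the front and the back (1st, last, 2nd, 2nd-last, ...), then delete the last 3 characters.
So "planet" becomes "ptl".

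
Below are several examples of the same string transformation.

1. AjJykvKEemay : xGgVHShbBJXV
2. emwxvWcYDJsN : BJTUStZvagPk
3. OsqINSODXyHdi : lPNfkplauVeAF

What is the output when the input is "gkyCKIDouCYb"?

DHVzhfaLRzvY

The rule is to flip the case of every letter, then shift every letter 3 places backward in the alphabet (wrapping around).
On "gkyCKIDouCYb" that produces "DHVzhfaLRzvY".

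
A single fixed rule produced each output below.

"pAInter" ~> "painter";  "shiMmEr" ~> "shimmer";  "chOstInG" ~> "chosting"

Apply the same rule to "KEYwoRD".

Rule — convert every letter to lowercase.
Doing the same to "KEYwoRD": "keyword".

keyword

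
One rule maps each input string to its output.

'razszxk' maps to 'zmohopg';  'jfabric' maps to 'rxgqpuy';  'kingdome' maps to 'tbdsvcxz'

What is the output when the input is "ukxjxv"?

kmymzj

Looking at the pairs, the operation is to reverse the string, then shift every letter 11 places backward in the alphabet (wrapping around).
On "ukxjxv": the first step gives "vxjxku", and the second then gives "kmymzj".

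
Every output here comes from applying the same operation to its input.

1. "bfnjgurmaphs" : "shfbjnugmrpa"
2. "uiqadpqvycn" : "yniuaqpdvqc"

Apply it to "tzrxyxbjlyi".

liztxrxyjby

The transformation: swap each adjacent pair of characters (1↔2, 3↔4, ...), then move the last 2 characters to the front (rotate right by 2).
Applying both steps to "tzrxyxbjlyi": "ztxrxyjbyli", then "liztxrxyjby".
(Check on "bfnjgurmaphs": → "fbjnugmrpash" → "shfbjnugmrpa" ✓)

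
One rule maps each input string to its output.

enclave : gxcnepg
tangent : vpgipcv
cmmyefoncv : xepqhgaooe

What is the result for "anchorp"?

rtqjepc

Looking at the pairs, the operation is to shift every letter 2 places forward in the alphabet (wrapping around), then reverse the string.
So "anchorp" becomes "rtqjepc".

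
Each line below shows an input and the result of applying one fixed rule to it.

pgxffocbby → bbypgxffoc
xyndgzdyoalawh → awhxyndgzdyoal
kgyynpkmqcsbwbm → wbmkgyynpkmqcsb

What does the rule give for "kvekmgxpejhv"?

jhvkvekmgxpe

The pattern: move the last 3 characters to the front (rotate right by 3).
On "kvekmgxpejhv" that produces "jhvkvekmgxpe".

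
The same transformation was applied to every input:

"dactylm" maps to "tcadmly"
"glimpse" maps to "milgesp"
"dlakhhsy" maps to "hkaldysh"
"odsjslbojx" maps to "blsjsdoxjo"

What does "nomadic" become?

Rule — move the last 3 characters to the front (rotate right by 3), then reverse the string.
For "nomadic", step one produces "dicnoma"; step two turns that into "amoncid".

amoncid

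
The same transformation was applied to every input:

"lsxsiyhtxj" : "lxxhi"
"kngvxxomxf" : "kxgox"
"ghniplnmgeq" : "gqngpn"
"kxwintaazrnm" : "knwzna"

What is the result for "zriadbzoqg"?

The rule is to keep every other character starting from the first (positions 1st, 3rd, 5th, ...), then take characters alternately from the front and the back (1st, last, 2nd, 2nd-last, ...).
Starting from "zriadbzoqg": after the first operation, "zidzq"; after the second, "zqizd".

zqizd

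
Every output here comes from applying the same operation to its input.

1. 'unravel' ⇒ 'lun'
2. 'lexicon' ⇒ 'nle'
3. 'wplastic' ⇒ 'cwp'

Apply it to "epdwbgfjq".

Each output is the input with this applied: move the last character to the front, then keep only the first 3 characters.
Applying both steps to "epdwbgfjq": "qepdwbgfj", then "qep".

qep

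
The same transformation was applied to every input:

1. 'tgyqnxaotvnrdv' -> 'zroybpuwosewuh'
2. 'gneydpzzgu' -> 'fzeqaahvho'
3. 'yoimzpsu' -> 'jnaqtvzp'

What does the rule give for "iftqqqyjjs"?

urrrzkktjg

The transformation: move the first 2 characters to the end (rotate left by 2), then shift every letter 1 place forward in the alphabet (wrapping around).
Working it through for "iftqqqyjjs": intermediate "tqqqyjjsif", final "urrrzkktjg".
(Check on "gneydpzzgu": → "eydpzzgugn" → "fzeqaahvho" ✓)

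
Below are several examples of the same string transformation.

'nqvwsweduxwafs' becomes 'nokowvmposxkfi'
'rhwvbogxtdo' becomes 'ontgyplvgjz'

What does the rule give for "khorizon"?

The rule is to move the first 2 characters to the end (rotate left by 2), then shift every letter 8 places backward in the alphabet (wrapping around).
Starting from "khorizon": after the first operation, "orizonkh"; after the second, "gjargfcz".

gjargfcz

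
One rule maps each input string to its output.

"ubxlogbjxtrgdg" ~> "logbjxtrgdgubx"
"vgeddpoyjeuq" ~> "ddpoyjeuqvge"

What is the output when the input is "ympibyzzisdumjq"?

ibyzzisdumjqymp

What's happening: move the first 3 characters to the end (rotate left by 3).
For "ympibyzzisdumjq" the result is "ibyzzisdumjqymp".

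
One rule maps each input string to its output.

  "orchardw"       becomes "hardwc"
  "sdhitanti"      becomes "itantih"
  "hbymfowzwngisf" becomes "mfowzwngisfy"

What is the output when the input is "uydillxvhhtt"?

Looking at the pairs, the operation is to delete the first 2 characters, then move the first character to the end.
Applying that to "uydillxvhhtt" gives "illxvhhttd".

illxvhhttd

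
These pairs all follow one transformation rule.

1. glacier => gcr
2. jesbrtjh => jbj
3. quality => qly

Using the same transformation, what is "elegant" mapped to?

egt

The rule is to keep one character in every 3, starting at position 1 (positions 1st, 4th, 7th, ...).
"elegant" → "egt".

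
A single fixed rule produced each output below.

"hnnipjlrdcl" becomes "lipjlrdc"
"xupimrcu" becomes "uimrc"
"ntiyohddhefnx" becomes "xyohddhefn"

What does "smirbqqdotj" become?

jrbqqdot

The rule is to delete the first 3 characters, then move the last character to the front.
On "smirbqqdotj" that produces "jrbqqdot".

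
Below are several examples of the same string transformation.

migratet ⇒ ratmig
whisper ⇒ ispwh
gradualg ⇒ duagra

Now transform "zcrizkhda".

zkhzcri

Each output is the input with this applied: delete the last 2 characters, then move the last 3 characters to the front (rotate right by 3).
Starting from "zcrizkhda": after the first operation, "zcrizkh"; after the second, "zkhzcri".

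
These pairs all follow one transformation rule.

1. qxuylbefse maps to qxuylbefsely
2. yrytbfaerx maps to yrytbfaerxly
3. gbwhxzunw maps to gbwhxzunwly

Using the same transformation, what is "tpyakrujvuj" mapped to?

tpyakrujvujly

The transformation: append "ly".
For "tpyakrujvuj" the result is "tpyakrujvujly".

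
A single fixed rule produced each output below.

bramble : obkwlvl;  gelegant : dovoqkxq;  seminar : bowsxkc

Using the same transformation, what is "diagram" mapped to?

The pattern: swap the first and last characters, then shift every letter 10 places forward in the alphabet (wrapping around).
Starting from "diagram": after the first operation, "miagrad"; after the second, "wskqbkn".

wskqbkn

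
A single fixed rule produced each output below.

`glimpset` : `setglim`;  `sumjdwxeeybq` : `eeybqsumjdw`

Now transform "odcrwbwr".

The transformation: swap the front and back halves of the string, then delete the first character.
Applying both steps to "odcrwbwr": "wbwrodcr", then "bwrodcr".

bwrodcr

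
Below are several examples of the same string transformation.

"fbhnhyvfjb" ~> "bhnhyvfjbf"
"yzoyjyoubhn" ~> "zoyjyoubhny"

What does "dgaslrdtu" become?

Each output is the input with this applied: move the first character to the end.
On "dgaslrdtu" that produces "gaslrdtud".

gaslrdtud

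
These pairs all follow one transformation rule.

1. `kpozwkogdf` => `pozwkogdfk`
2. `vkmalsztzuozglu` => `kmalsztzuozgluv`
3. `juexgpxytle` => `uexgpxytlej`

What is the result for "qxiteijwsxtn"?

The pattern: move the first character to the end.
Applying that to "qxiteijwsxtn" gives "xiteijwsxtnq".

xiteijwsxtnq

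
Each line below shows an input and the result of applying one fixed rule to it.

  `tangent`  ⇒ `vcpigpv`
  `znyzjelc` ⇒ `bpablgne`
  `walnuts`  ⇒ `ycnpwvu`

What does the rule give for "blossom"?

Rule — shift every letter 2 places forward in the alphabet (wrapping around).
For "blossom" the result is "dnquuqo".

dnquuqo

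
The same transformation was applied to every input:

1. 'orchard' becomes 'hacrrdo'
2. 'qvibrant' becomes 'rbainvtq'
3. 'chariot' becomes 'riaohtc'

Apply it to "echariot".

raihocte

Looking at the pairs, the operation is to take characters alternately from the front and the back (1st, last, 2nd, 2nd-last, ...), then reverse the string.
Doing the same to "echariot": "raihocte".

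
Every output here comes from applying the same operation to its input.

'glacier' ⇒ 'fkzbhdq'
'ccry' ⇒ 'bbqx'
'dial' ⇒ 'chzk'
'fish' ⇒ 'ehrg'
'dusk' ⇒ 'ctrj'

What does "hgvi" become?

Looking at the pairs, the operation is to shift every letter 1 place backward in the alphabet (wrapping around).
On "hgvi" that produces "gfuh".

gfuh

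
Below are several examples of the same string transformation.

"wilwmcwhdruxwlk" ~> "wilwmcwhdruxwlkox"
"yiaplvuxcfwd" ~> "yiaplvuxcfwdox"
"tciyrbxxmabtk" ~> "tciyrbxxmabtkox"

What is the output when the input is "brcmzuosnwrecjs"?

In each case the input is transformed by: append "ox".
For "brcmzuosnwrecjs" the result is "brcmzuosnwrecjsox".

brcmzuosnwrecjsox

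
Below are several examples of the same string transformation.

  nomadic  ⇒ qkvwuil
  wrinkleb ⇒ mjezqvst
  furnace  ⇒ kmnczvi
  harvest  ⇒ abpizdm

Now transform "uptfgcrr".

zzcxbnok

The pattern: shift every letter 8 places forward in the alphabet (wrapping around), then move the last 2 characters to the front (rotate right by 2).
Starting from "uptfgcrr": after the first operation, "cxbnokzz"; after the second, "zzcxbnok".
(Check on "harvest": → "pizdmab" → "abpizdm" ✓)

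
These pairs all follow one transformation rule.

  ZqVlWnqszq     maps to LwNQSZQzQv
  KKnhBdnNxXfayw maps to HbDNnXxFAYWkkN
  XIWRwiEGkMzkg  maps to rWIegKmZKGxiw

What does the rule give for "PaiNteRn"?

The rule is to move the first 3 characters to the end (rotate left by 3), then flip the case of every letter.
On "PaiNteRn": the first step gives "NteRnPai", and the second then gives "nTErNpAI".

nTErNpAI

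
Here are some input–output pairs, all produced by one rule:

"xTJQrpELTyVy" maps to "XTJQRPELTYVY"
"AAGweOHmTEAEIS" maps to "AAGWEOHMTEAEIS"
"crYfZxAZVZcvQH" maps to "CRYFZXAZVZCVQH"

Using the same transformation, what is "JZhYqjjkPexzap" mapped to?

The rule is to convert every letter to uppercase.
Doing the same to "JZhYqjjkPexzap": "JZHYQJJKPEXZAP".

JZHYQJJKPEXZAP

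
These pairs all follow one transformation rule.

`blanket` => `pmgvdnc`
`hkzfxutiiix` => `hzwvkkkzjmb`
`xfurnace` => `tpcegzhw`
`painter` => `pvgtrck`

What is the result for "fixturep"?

What's happening: move the first 3 characters to the end (rotate left by 3), then shift every letter 2 places forward in the alphabet (wrapping around).
On "fixturep" that produces "vwtgrhkz".
(Check on "xfurnace": → "rnacexfu" → "tpcegzhw" ✓)

vwtgrhkz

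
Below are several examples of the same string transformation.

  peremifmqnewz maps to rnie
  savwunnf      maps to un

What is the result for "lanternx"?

Looking at the pairs, the operation is to sort the characters into reverse alphabetical order, then keep one character in every 3, starting at position 3 (positions 3rd, 6th, 9th, ...).
On "lanternx": the first step gives "xtrnnlea", and the second then gives "rl".

rl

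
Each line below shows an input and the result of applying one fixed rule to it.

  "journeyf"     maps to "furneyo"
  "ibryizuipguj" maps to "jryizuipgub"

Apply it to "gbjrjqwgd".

What's happening: delete the first character, then swap the first and last characters.
Working it through for "gbjrjqwgd": intermediate "bjrjqwgd", final "djrjqwgb".

djrjqwgb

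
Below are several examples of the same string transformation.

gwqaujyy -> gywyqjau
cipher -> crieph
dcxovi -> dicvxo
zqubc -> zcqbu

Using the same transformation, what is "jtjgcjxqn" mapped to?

jntqjxgjc

The rule is to take characters alternately from the front and the back (1st, last, 2nd, 2nd-last, ...).
"jtjgcjxqn" → "jntqjxgjc".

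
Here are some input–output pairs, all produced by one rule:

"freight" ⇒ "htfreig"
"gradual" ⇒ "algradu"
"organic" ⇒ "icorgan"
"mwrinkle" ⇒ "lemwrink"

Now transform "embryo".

The pattern: move the last 2 characters to the front (rotate right by 2).
So "embryo" becomes "yoembr".

yoembr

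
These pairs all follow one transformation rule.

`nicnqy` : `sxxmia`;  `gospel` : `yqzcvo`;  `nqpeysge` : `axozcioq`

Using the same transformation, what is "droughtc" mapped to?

bneyrqmd

Each output is the input with this applied: shift every letter 10 places forward in the alphabet (wrapping around), then swap each adjacent pair of characters (1↔2, 3↔4, ...).
"droughtc" → "bneyrqmd".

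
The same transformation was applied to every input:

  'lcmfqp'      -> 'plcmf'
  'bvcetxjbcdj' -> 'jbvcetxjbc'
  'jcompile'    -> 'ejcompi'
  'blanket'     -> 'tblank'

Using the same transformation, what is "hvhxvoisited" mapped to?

Rule — move the last character to the front, then delete the last character.
Applying both steps to "hvhxvoisited": "dhvhxvoisite", then "dhvhxvoisit".

dhvhxvoisit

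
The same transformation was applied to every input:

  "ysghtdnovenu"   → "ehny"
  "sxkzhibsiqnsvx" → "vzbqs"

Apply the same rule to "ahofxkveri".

ifva

Rule — keep one character in every 3, starting at position 1 (positions 1st, 4th, 7th, ...), then swap the first and last characters.
Applying both steps to "ahofxkveri": "afvi", then "ifva".
(Check on "sxkzhibsiqnsvx": → "szbqv" → "vzbqs" ✓)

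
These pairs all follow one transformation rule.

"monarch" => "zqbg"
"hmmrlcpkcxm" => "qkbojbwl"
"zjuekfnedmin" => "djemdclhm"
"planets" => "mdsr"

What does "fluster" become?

rsdq

Rule — shift every letter 1 place backward in the alphabet (wrapping around), then delete the first 3 characters.
For "fluster", step one produces "ektrsdq"; step two turns that into "rsdq".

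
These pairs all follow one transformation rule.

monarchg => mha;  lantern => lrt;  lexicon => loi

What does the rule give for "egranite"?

Each output is the input with this applied: take characters alternately from the front and the back (1st, last, 2nd, 2nd-last, ...), then keep one character in every 3, starting at position 1 (positions 1st, 4th, 7th, ...).
"egranite" → "eta".

eta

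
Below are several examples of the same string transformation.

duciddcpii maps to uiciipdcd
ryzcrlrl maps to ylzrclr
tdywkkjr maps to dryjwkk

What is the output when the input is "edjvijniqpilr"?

drjlviipjqni

The pattern: delete the first character, then take characters alternately from the front and the back (1st, last, 2nd, 2nd-last, ...).
On "edjvijniqpilr": the first step gives "djvijniqpilr", and the second then gives "drjlviipjqni".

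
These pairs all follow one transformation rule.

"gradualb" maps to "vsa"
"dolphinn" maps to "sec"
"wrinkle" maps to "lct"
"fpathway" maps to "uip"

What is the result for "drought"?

sji

What's happening: shift every letter 11 places backward in the alphabet (wrapping around), then keep one character in every 3, starting at position 1 (positions 1st, 4th, 7th, ...).
Starting from "drought": after the first operation, "sgdjvwi"; after the second, "sji".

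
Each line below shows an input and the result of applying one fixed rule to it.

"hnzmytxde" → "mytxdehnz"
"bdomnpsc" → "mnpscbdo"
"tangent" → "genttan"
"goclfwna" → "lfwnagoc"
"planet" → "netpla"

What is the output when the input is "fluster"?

sterflu

Looking at the pairs, the operation is to move the first 3 characters to the end (rotate left by 3).
For "fluster" the result is "sterflu".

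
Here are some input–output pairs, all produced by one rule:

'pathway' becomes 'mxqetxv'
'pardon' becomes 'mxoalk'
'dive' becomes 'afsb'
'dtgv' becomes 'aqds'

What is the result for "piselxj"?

mfpbiug

The rule is to shift every letter 3 places backward in the alphabet (wrapping around).
"piselxj" → "mfpbiug".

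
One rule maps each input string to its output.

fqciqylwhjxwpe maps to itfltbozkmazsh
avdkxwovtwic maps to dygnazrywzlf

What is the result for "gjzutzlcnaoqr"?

jmcxwcofqdrtu

The pattern: shift every letter 3 places forward in the alphabet (wrapping around).
Doing the same to "gjzutzlcnaoqr": "jmcxwcofqdrtu".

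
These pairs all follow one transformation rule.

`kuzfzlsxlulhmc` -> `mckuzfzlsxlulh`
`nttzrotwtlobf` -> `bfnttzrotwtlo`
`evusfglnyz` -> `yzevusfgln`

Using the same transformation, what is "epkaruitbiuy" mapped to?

The transformation: move the last 2 characters to the front (rotate right by 2).
"epkaruitbiuy" → "uyepkaruitbi".

uyepkaruitbi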